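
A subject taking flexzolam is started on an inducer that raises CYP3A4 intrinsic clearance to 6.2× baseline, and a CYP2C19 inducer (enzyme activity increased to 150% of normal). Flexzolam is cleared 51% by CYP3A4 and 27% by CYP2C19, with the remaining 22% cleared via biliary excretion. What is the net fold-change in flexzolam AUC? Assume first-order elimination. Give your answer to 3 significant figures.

The CYP3A4 pathway (51% of clearance) is boosted to 6.2× activity: 0.51 × 6.2 = 3.162.
The CYP2C19 pathway (27% of clearance) rises to 1.5× activity: 0.27 × 1.5 = 0.405.
Non-CYP routes (22%) are unchanged.
New clearance relative to baseline: 3.162 + 0.405 + 0.22 = 3.787.
Net AUC ratio = 1 / 3.787 = 0.264.

0.264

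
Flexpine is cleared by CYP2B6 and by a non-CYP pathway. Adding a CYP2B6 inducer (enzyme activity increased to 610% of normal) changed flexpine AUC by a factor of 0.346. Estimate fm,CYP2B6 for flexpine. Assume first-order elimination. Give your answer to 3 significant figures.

0.371

CL'/CL = 1 / 0.346 = 2.89
6.1·fm + (1 − fm) = 2.89
fm = (2.89 − 1) / (6.1 − 1) = 0.371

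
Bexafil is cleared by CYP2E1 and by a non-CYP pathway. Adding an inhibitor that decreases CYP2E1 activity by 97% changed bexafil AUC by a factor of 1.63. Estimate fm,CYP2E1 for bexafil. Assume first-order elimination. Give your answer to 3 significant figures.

Let x = fm,CYP2E1. Because AUC ∝ 1/CL, relative clearance fell to 1/1.63 = 0.6135.
Setting x·0.03 + (1 − x) = 0.6135 and solving: x = (0.6135 − 1)/(0.03 − 1) = 0.398.

0.398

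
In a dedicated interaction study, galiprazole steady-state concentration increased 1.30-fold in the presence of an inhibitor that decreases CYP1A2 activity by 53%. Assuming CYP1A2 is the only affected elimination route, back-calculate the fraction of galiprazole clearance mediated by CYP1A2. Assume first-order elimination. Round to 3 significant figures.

0.435

Call the CYP1A2 fraction fm. After the interaction, CL_new/CL_old = fm × 0.47 + (1 − fm).
Steady-state concentration ratio = 1 / (new CL fraction), so new CL fraction = 1 / 1.30 = 0.7692.
fm × 0.47 + 1 − fm = 0.7692  ⇒  fm × (0.47 − 1) = −0.2308  ⇒  fm = 0.435.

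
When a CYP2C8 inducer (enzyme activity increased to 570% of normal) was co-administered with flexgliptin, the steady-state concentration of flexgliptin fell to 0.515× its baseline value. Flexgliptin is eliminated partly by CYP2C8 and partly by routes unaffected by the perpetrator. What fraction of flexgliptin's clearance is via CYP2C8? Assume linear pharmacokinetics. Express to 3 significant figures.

CL'/CL = 1 / 0.515 = 1.942
5.7·fm + (1 − fm) = 1.942
fm = (1.942 − 1) / (5.7 − 1) = 0.200

0.200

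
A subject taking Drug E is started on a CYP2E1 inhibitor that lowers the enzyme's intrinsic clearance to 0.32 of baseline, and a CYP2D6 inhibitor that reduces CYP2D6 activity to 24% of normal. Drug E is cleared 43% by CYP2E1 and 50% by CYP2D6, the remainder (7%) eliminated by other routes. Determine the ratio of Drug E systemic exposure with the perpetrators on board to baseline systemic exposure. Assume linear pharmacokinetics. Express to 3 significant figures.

3.05

CYP2E1: 0.43 × 0.32 = 0.1376
CYP2D6: 0.5 × 0.24 = 0.12
Other: 0.07 (unchanged)
CL_new/CL_old = 0.1376 + 0.12 + 0.07 = 0.3276.
Because systemic exposure varies inversely with clearance, the combined effect is 1 / 0.3276 = 3.05.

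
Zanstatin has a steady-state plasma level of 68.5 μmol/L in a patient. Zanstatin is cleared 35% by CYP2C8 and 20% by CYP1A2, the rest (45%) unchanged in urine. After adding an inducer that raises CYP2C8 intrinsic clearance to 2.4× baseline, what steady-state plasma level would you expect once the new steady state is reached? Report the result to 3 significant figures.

The CYP2C8 pathway (35% of clearance) increases to 2.4× activity: 0.35 × 2.4 = 0.84.
CYP1A2 (20%) and the residual 45% are unaffected.
Relative clearance = 0.84 + 0.2 + 0.45 = 1.49.
Steady-state plasma level ∝ 1/CL, so new value = 68.5 / 1.49 = 46.0 μmol/L.

46.0 μmol/L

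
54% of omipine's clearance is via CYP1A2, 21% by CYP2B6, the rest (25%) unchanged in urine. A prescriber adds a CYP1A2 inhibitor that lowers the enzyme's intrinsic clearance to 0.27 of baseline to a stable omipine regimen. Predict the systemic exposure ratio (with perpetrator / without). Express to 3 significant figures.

1.65

CYP1A2: 0.54 × 0.27 = 0.1458
CYP2B6: 0.21 (unchanged)
Other: 0.25 (unchanged)
New clearance relative to baseline: 0.1458 + 0.21 + 0.25 = 0.6058.
Systemic exposure ratio = CL_old/CL_new = 1 / 0.6058 = 1.65.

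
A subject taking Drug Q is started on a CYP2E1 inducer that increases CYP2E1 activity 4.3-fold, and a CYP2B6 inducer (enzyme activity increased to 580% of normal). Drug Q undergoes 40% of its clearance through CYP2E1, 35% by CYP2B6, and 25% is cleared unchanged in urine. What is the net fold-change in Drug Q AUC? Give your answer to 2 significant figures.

0.25

The CYP2E1 pathway (40% of clearance) is boosted to 4.3× activity: 0.4 × 4.3 = 1.72.
The CYP2B6 pathway (35% of clearance) increases to 5.8× activity: 0.35 × 5.8 = 2.03.
The remaining 25% of clearance is unaffected.
CL_new/CL_old = 1.72 + 2.03 + 0.25 = 4.
Because AUC varies inversely with clearance, the combined effect is 1 / 4 = 0.25.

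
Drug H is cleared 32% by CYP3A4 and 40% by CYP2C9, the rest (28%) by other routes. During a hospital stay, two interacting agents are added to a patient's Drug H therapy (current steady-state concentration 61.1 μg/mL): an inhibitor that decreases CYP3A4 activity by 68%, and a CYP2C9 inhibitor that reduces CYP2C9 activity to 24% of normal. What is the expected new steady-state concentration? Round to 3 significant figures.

128 μg/mL

The CYP3A4 pathway (32% of clearance) drops to 0.32× activity: 0.32 × 0.32 = 0.1024.
The CYP2C9 pathway (40% of clearance) drops to 0.24× activity: 0.4 × 0.24 = 0.096.
Non-CYP routes (28%) are unchanged.
CL_new/CL_old = 0.1024 + 0.096 + 0.28 = 0.4784.
New steady-state concentration = 61.1 / 0.4784 = 128 μg/mL (concentration scales inversely with clearance).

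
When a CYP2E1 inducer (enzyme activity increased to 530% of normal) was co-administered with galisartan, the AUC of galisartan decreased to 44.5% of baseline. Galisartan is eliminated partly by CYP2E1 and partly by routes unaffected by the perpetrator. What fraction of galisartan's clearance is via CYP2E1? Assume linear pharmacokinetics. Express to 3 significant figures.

0.290

Let x = fm,CYP2E1. Because AUC ∝ 1/CL, relative clearance rose to 1/0.445 = 2.247.
Only the CYP2E1 route changed, so 2.247 = x·5.3 + (1 − x), giving x = 0.290.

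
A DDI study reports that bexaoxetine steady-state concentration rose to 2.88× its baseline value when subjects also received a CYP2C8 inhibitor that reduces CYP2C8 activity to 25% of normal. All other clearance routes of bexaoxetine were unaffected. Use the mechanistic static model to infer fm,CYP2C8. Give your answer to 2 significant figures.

0.87

CL'/CL = 1 / 2.88 = 0.3472
0.25·fm + (1 − fm) = 0.3472
fm = (0.3472 − 1) / (0.25 − 1) = 0.87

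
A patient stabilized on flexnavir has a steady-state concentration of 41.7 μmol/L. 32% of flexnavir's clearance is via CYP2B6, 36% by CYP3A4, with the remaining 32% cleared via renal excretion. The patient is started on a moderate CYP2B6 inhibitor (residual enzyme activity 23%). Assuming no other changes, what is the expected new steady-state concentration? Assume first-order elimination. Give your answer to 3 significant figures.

The CYP2B6 pathway (32% of clearance) is reduced to 0.23× activity: 0.32 × 0.23 = 0.0736.
CYP3A4 (36%) and the residual 32% are unaffected.
CL_new/CL_old = 0.0736 + 0.36 + 0.32 = 0.7536.
With dosing unchanged, steady-state concentration scales as 1/CL: 41.7 / 0.7536 = 55.3 μmol/L.

55.3 μmol/L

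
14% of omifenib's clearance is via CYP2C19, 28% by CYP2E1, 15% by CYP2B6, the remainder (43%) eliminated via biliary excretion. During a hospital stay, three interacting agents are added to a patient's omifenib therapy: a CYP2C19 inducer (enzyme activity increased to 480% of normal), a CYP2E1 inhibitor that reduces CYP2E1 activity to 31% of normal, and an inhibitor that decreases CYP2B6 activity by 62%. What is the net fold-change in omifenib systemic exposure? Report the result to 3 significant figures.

The CYP2C19 pathway (14% of clearance) is boosted to 4.8× activity: 0.14 × 4.8 = 0.672.
The CYP2E1 pathway (28% of clearance) drops to 0.31× activity: 0.28 × 0.31 = 0.0868.
The CYP2B6 pathway (15% of clearance) drops to 0.38× activity: 0.15 × 0.38 = 0.057.
The remaining 43% of clearance is unaffected.
New clearance relative to baseline: 0.672 + 0.0868 + 0.057 + 0.43 = 1.2458.
Because systemic exposure varies inversely with clearance, the combined effect is 1 / 1.2458 = 0.803.

0.803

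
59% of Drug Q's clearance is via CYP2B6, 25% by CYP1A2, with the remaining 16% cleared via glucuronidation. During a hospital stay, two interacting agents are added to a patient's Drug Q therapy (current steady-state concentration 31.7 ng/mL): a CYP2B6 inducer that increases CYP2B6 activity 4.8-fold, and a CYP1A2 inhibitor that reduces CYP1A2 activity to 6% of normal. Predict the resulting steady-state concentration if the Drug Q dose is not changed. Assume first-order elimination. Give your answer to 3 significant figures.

CYP2B6: 0.59 × 4.8 = 2.832
CYP1A2: 0.25 × 0.06 = 0.015
Other: 0.16 (unchanged)
CL_new/CL_old = 2.832 + 0.015 + 0.16 = 3.007.
Steady-state concentration ∝ 1/CL: new value = 31.7 / 3.007 = 10.5 ng/mL.

10.5 ng/mL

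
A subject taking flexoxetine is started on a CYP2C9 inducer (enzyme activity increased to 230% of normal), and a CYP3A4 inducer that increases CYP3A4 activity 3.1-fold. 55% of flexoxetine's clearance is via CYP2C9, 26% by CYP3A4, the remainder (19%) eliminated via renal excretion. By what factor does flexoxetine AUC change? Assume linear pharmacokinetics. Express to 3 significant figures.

CYP2C9: 0.55 × 2.3 = 1.265
CYP3A4: 0.26 × 3.1 = 0.806
Other: 0.19 (unchanged)
Relative clearance = 1.265 + 0.806 + 0.19 = 2.261.
Because AUC varies inversely with clearance, the combined effect is 1 / 2.261 = 0.442.

0.442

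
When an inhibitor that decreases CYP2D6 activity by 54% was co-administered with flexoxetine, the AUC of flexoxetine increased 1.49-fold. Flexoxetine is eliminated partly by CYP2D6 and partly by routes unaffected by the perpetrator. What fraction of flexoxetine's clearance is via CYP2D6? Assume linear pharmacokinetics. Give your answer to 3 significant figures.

0.609

CL'/CL = 1 / 1.49 = 0.6711
0.46·fm + (1 − fm) = 0.6711
fm = (0.6711 − 1) / (0.46 − 1) = 0.609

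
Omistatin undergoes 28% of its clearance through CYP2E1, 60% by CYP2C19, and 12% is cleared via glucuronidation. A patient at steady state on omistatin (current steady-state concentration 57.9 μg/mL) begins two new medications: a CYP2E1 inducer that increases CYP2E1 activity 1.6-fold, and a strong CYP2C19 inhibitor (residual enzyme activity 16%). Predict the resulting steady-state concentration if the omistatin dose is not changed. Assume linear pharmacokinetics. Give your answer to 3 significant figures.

CYP2E1: 0.28 × 1.6 = 0.448
CYP2C19: 0.6 × 0.16 = 0.096
Other: 0.12 (unchanged)
Relative clearance = 0.448 + 0.096 + 0.12 = 0.664.
Dividing the baseline by the relative clearance: 57.9 / 0.664 = 87.2 μg/mL.

87.2 μg/mL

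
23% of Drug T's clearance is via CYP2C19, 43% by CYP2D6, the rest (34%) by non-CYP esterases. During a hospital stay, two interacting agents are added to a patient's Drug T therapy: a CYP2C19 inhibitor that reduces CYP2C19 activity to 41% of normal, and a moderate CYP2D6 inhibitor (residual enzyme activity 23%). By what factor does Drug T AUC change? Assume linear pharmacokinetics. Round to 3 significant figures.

The CYP2C19 pathway (23% of clearance) drops to 0.41× activity: 0.23 × 0.41 = 0.0943.
The CYP2D6 pathway (43% of clearance) drops to 0.23× activity: 0.43 × 0.23 = 0.0989.
Non-CYP routes (34%) are unchanged.
CL_new/CL_old = 0.0943 + 0.0989 + 0.34 = 0.5332.
Net AUC ratio = 1 / 0.5332 = 1.88.

1.88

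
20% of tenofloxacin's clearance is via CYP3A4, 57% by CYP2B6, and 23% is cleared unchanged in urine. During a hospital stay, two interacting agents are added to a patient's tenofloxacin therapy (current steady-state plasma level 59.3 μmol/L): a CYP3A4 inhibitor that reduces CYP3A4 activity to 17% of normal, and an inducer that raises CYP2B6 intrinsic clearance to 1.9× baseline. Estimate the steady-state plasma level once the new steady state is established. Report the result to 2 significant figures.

The CYP3A4 pathway (20% of clearance) falls to 0.17× activity: 0.2 × 0.17 = 0.034.
The CYP2B6 pathway (57% of clearance) is boosted to 1.9× activity: 0.57 × 1.9 = 1.083.
Non-CYP routes (23%) are unchanged.
New clearance relative to baseline: 0.034 + 1.083 + 0.23 = 1.347.
Steady-state plasma level ∝ 1/CL: new value = 59.3 / 1.347 = 44 μmol/L.

44 μmol/L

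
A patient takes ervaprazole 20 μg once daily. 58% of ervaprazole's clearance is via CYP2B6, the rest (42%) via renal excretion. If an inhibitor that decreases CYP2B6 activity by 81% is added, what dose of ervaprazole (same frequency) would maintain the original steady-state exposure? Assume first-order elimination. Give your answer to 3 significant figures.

CYP2B6: 0.58 × 0.19 = 0.1102
Other: 0.42 (unchanged)
New clearance relative to baseline: 0.1102 + 0.42 = 0.5302.
To maintain the same steady-state level, dose must scale with clearance: new dose = 20 × 0.5302 = 10.6 μg.

10.6 μg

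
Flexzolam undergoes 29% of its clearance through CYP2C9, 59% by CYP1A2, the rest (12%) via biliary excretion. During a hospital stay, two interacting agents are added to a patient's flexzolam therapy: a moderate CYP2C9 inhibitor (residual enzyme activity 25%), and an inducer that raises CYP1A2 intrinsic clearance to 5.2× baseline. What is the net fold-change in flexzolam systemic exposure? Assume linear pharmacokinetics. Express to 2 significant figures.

CYP2C9: 0.29 × 0.25 = 0.0725
CYP1A2: 0.59 × 5.2 = 3.068
Other: 0.12 (unchanged)
New clearance relative to baseline: 0.0725 + 3.068 + 0.12 = 3.2605.
Because systemic exposure varies inversely with clearance, the combined effect is 1 / 3.2605 = 0.31.

0.31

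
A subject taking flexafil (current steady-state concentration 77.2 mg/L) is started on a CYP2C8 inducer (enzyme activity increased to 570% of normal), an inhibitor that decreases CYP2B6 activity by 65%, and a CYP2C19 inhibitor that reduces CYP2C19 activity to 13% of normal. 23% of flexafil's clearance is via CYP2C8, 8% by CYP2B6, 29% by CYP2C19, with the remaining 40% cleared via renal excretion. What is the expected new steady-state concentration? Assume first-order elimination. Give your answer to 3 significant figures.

The CYP2C8 pathway (23% of clearance) increases to 5.7× activity: 0.23 × 5.7 = 1.311.
The CYP2B6 pathway (8% of clearance) falls to 0.35× activity: 0.08 × 0.35 = 0.028.
The CYP2C19 pathway (29% of clearance) is reduced to 0.13× activity: 0.29 × 0.13 = 0.0377.
Non-CYP routes (40%) are unchanged.
CL_new/CL_old = 1.311 + 0.028 + 0.0377 + 0.4 = 1.7767.
Steady-state concentration ∝ 1/CL: new value = 77.2 / 1.7767 = 43.5 mg/L.

43.5 mg/L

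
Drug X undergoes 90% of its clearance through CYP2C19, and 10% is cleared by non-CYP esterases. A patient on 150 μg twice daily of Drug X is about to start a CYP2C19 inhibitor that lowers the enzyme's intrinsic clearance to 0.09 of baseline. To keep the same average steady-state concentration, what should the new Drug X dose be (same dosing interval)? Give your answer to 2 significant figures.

CYP2C19: 0.9 × 0.09 = 0.081
Other: 0.1 (unchanged)
New clearance relative to baseline: 0.081 + 0.1 = 0.181.
Css,avg = (dose rate)/CL, so holding Css fixed requires dose ∝ CL: 150 × 0.181 = 27 μg.

27 μg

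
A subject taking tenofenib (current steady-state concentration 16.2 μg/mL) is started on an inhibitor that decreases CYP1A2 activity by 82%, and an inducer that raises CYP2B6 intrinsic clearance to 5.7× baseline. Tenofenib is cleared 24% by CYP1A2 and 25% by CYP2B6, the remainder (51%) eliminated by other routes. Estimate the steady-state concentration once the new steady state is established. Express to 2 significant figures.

CYP1A2: 0.24 × 0.18 = 0.0432
CYP2B6: 0.25 × 5.7 = 1.425
Other: 0.51 (unchanged)
CL_new/CL_old = 0.0432 + 1.425 + 0.51 = 1.9782.
Steady-state concentration ∝ 1/CL: new value = 16.2 / 1.9782 = 8.2 μg/mL.

8.2 μg/mL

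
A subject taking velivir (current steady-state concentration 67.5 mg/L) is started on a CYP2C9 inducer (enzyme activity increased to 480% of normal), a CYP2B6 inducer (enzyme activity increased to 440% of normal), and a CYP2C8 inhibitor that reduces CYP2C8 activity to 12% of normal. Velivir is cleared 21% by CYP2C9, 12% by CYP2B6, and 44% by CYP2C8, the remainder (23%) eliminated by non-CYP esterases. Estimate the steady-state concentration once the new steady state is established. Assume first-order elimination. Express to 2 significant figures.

The CYP2C9 pathway (21% of clearance) increases to 4.8× activity: 0.21 × 4.8 = 1.008.
The CYP2B6 pathway (12% of clearance) is boosted to 4.4× activity: 0.12 × 4.4 = 0.528.
The CYP2C8 pathway (44% of clearance) drops to 0.12× activity: 0.44 × 0.12 = 0.0528.
The remaining 23% of clearance is unaffected.
New clearance relative to baseline: 1.008 + 0.528 + 0.0528 + 0.23 = 1.8188.
New steady-state concentration = 67.5 / 1.8188 = 37 mg/L (concentration scales inversely with clearance).

37 mg/L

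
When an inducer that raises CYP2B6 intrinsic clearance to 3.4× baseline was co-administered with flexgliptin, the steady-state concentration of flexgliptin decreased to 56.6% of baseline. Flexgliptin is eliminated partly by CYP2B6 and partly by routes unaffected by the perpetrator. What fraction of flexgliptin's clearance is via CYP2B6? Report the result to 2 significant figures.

0.32

CL'/CL = 1 / 0.566 = 1.767
3.4·fm + (1 − fm) = 1.767
fm = (1.767 − 1) / (3.4 − 1) = 0.32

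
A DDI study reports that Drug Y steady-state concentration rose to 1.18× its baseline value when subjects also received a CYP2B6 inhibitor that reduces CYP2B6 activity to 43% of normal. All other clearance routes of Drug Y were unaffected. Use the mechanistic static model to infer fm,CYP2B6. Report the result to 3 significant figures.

Let x = fm,CYP2B6. Because steady-state concentration ∝ 1/CL, relative clearance fell to 1/1.18 = 0.8475.
Only the CYP2B6 route changed, so 0.8475 = x·0.43 + (1 − x), giving x = 0.268.

0.268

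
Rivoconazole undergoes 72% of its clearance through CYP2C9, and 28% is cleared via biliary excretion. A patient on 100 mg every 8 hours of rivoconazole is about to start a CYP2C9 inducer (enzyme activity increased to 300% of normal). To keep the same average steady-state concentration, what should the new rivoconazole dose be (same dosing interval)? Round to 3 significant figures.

244 mg

The CYP2C9 pathway (72% of clearance) is boosted to 3× activity: 0.72 × 3 = 2.16.
The remaining 28% of clearance is unaffected.
Relative clearance = 2.16 + 0.28 = 2.44.
Css,avg = (dose rate)/CL, so holding Css fixed requires dose ∝ CL: 100 × 2.44 = 244 mg.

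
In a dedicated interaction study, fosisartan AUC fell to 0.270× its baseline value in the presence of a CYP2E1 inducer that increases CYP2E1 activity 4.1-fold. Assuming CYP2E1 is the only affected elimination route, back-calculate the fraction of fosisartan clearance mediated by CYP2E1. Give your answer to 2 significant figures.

0.87

CL'/CL = 1 / 0.270 = 3.704
4.1·fm + (1 − fm) = 3.704
fm = (3.704 − 1) / (4.1 − 1) = 0.87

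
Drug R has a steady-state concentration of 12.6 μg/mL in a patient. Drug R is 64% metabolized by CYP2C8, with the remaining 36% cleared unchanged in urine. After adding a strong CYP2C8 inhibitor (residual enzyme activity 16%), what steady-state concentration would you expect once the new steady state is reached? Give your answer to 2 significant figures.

27 μg/mL

The CYP2C8 pathway (64% of clearance) is reduced to 0.16× activity: 0.64 × 0.16 = 0.1024.
The remaining 36% of clearance is unaffected.
Relative clearance = 0.1024 + 0.36 = 0.4624.
New steady-state concentration = baseline ÷ relative clearance = 12.6 / 0.4624 = 27 μg/mL.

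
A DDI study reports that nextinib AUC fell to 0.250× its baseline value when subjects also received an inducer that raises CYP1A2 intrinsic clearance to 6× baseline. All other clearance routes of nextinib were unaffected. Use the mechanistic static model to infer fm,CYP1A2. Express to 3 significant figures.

0.600

Write x for the fraction cleared via CYP1A2. The observed AUC change means clearance rose to 1/0.250 = 4 of baseline.
Only the CYP1A2 route changed, so 4 = x·6 + (1 − x), giving x = 0.600.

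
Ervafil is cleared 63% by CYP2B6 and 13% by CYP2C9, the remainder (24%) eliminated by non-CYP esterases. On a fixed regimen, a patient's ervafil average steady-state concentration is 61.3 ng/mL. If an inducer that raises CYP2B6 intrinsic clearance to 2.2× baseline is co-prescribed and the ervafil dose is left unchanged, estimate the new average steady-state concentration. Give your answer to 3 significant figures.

34.9 ng/mL

CYP2B6: 0.63 × 2.2 = 1.386
CYP2C9: 0.13 (unchanged)
Other: 0.24 (unchanged)
New clearance relative to baseline: 1.386 + 0.13 + 0.24 = 1.756.
With dosing unchanged, average steady-state concentration scales as 1/CL: 61.3 / 1.756 = 34.9 ng/mL.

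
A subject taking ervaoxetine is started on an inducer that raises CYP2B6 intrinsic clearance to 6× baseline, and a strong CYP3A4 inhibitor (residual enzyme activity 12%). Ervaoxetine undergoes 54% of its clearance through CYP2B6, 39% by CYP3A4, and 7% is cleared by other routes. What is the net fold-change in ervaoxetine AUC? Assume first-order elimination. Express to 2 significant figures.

CYP2B6: 0.54 × 6 = 3.24
CYP3A4: 0.39 × 0.12 = 0.0468
Other: 0.07 (unchanged)
New clearance relative to baseline: 3.24 + 0.0468 + 0.07 = 3.3568.
Net AUC ratio = 1 / 3.3568 = 0.30.

0.30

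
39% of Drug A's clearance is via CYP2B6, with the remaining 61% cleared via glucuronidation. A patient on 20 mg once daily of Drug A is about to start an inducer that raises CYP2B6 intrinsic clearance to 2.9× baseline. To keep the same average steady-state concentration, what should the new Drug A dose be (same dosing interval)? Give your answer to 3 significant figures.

34.8 mg

CYP2B6: 0.39 × 2.9 = 1.131
Other: 0.61 (unchanged)
CL_new/CL_old = 1.131 + 0.61 = 1.741.
Exposure is unchanged when dose changes in proportion to clearance. New dose = 20 mg × 1.741 = 34.8 mg.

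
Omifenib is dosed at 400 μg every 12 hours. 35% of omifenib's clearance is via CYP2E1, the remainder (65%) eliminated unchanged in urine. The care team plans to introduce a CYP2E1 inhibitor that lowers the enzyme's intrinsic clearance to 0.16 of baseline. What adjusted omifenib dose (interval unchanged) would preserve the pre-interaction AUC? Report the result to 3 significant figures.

The CYP2E1 pathway (35% of clearance) is reduced to 0.16× activity: 0.35 × 0.16 = 0.056.
Non-CYP routes (65%) are unchanged.
Relative clearance = 0.056 + 0.65 = 0.706.
Css,avg = (dose rate)/CL, so holding Css fixed requires dose ∝ CL: 400 × 0.706 = 282 μg.

282 μg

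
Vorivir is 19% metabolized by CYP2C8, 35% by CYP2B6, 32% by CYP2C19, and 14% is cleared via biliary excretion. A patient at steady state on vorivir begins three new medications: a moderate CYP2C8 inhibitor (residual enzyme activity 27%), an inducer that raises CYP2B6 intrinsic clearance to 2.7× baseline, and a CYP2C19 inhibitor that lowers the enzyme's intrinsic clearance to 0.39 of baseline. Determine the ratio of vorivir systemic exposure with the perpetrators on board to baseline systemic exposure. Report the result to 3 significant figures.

CYP2C8: 0.19 × 0.27 = 0.0513
CYP2B6: 0.35 × 2.7 = 0.945
CYP2C19: 0.32 × 0.39 = 0.1248
Other: 0.14 (unchanged)
Relative clearance = 0.0513 + 0.945 + 0.1248 + 0.14 = 1.2611.
Net systemic exposure ratio = 1 / 1.2611 = 0.793.

0.793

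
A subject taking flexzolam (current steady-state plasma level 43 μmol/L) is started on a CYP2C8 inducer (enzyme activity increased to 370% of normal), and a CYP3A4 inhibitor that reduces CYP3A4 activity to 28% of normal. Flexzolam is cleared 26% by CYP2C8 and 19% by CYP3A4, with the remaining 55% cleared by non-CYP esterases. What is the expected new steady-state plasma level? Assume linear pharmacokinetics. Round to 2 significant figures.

The CYP2C8 pathway (26% of clearance) is boosted to 3.7× activity: 0.26 × 3.7 = 0.962.
The CYP3A4 pathway (19% of clearance) is reduced to 0.28× activity: 0.19 × 0.28 = 0.0532.
Non-CYP routes (55%) are unchanged.
New clearance relative to baseline: 0.962 + 0.0532 + 0.55 = 1.5652.
Steady-state plasma level ∝ 1/CL: new value = 43 / 1.5652 = 27 μmol/L.

27 μmol/L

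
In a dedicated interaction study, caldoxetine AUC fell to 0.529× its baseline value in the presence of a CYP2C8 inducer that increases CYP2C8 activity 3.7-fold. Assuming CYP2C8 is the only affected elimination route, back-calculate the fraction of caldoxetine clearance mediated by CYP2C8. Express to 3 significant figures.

0.330

Let fm be the CYP2C8 fraction. New clearance relative to baseline = fm × 3.7 + (1 − fm).
AUC ratio = 1 / (new CL fraction), so new CL fraction = 1 / 0.529 = 1.89.
fm × 3.7 + 1 − fm = 1.89  ⇒  fm × (3.7 − 1) = 0.8904  ⇒  fm = 0.330.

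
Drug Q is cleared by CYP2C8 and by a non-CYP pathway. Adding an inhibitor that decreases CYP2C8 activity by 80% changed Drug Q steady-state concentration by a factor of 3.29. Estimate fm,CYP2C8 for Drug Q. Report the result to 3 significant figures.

0.870

CL'/CL = 1 / 3.29 = 0.304
0.2·fm + (1 − fm) = 0.304
fm = (0.304 − 1) / (0.2 − 1) = 0.870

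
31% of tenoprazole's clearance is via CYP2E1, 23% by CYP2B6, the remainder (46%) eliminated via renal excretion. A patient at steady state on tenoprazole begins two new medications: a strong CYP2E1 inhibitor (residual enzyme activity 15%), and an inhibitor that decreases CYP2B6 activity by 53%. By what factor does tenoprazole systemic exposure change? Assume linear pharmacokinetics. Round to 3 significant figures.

The CYP2E1 pathway (31% of clearance) drops to 0.15× activity: 0.31 × 0.15 = 0.0465.
The CYP2B6 pathway (23% of clearance) is reduced to 0.47× activity: 0.23 × 0.47 = 0.1081.
The remaining 46% of clearance is unaffected.
CL_new/CL_old = 0.0465 + 0.1081 + 0.46 = 0.6146.
Because systemic exposure varies inversely with clearance, the combined effect is 1 / 0.6146 = 1.63.

1.63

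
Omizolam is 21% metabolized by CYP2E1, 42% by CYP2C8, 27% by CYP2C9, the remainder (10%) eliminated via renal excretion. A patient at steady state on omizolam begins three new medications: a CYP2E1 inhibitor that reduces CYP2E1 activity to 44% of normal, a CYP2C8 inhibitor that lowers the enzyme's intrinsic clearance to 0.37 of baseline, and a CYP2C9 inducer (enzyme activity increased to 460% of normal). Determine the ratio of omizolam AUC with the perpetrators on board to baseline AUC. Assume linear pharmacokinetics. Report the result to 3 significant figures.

The CYP2E1 pathway (21% of clearance) is reduced to 0.44× activity: 0.21 × 0.44 = 0.0924.
The CYP2C8 pathway (42% of clearance) falls to 0.37× activity: 0.42 × 0.37 = 0.1554.
The CYP2C9 pathway (27% of clearance) rises to 4.6× activity: 0.27 × 4.6 = 1.242.
Non-CYP routes (10%) are unchanged.
New clearance relative to baseline: 0.0924 + 0.1554 + 1.242 + 0.1 = 1.5898.
Net AUC ratio = 1 / 1.5898 = 0.629.

0.629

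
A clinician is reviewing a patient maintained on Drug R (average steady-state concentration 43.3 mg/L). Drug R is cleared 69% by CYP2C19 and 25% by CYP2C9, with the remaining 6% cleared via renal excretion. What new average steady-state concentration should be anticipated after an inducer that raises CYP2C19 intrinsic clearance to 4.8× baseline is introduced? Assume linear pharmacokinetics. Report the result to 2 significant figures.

12 mg/L

The CYP2C19 pathway (69% of clearance) increases to 4.8× activity: 0.69 × 4.8 = 3.312.
CYP2C9 (25%) and the residual 6% are unaffected.
New clearance relative to baseline: 3.312 + 0.25 + 0.06 = 3.622.
New average steady-state concentration = baseline ÷ relative clearance = 43.3 / 3.622 = 12 mg/L.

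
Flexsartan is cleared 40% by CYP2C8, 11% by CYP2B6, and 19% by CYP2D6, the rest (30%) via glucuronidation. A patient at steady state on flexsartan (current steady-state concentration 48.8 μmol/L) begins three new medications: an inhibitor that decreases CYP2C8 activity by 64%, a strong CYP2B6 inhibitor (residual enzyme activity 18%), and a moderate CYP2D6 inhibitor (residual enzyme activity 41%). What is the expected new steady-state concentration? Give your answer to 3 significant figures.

90.1 μmol/L

CYP2C8: 0.4 × 0.36 = 0.144
CYP2B6: 0.11 × 0.18 = 0.0198
CYP2D6: 0.19 × 0.41 = 0.0779
Other: 0.3 (unchanged)
CL_new/CL_old = 0.144 + 0.0198 + 0.0779 + 0.3 = 0.5417.
Dividing the baseline by the relative clearance: 48.8 / 0.5417 = 90.1 μmol/L.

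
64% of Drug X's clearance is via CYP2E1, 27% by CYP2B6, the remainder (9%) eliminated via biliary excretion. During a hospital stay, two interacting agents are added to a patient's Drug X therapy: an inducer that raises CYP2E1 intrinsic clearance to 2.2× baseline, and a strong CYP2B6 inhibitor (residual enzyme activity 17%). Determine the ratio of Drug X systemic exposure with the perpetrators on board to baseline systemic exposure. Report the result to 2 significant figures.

0.65

The CYP2E1 pathway (64% of clearance) rises to 2.2× activity: 0.64 × 2.2 = 1.408.
The CYP2B6 pathway (27% of clearance) falls to 0.17× activity: 0.27 × 0.17 = 0.0459.
Non-CYP routes (9%) are unchanged.
Relative clearance = 1.408 + 0.0459 + 0.09 = 1.5439.
Because systemic exposure varies inversely with clearance, the combined effect is 1 / 1.5439 = 0.65.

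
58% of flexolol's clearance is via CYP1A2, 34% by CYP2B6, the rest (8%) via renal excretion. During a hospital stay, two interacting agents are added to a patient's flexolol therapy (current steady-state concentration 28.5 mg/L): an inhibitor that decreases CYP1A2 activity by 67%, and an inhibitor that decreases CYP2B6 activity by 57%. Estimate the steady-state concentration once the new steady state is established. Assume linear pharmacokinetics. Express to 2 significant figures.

68 mg/L

CYP1A2: 0.58 × 0.33 = 0.1914
CYP2B6: 0.34 × 0.43 = 0.1462
Other: 0.08 (unchanged)
Relative clearance = 0.1914 + 0.1462 + 0.08 = 0.4176.
Dividing the baseline by the relative clearance: 28.5 / 0.4176 = 68 mg/L.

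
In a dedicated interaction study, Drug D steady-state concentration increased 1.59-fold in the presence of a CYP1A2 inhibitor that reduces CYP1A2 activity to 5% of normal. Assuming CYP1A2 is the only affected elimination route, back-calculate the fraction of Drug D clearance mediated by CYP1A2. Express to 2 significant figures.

0.39

Let x = fm,CYP1A2. Because steady-state concentration ∝ 1/CL, relative clearance fell to 1/1.59 = 0.6289.
Only the CYP1A2 route changed, so 0.6289 = x·0.05 + (1 − x), giving x = 0.39.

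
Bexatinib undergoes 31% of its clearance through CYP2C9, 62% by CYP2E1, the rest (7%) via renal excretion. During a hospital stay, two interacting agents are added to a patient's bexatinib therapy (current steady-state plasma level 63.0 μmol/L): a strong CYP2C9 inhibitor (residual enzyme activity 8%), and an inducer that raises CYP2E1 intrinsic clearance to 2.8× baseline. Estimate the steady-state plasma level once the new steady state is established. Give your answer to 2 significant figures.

34 μmol/L

The CYP2C9 pathway (31% of clearance) drops to 0.08× activity: 0.31 × 0.08 = 0.0248.
The CYP2E1 pathway (62% of clearance) increases to 2.8× activity: 0.62 × 2.8 = 1.736.
Non-CYP routes (7%) are unchanged.
New clearance relative to baseline: 0.0248 + 1.736 + 0.07 = 1.8308.
Steady-state plasma level ∝ 1/CL: new value = 63.0 / 1.8308 = 34 μmol/L.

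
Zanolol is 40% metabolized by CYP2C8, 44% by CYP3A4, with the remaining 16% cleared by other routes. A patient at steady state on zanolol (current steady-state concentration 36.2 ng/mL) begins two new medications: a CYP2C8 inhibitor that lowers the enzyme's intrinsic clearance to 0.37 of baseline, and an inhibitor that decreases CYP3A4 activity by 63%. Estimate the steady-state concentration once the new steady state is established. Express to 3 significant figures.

CYP2C8: 0.4 × 0.37 = 0.148
CYP3A4: 0.44 × 0.37 = 0.1628
Other: 0.16 (unchanged)
New clearance relative to baseline: 0.148 + 0.1628 + 0.16 = 0.4708.
Steady-state concentration ∝ 1/CL: new value = 36.2 / 0.4708 = 76.9 ng/mL.

76.9 ng/mL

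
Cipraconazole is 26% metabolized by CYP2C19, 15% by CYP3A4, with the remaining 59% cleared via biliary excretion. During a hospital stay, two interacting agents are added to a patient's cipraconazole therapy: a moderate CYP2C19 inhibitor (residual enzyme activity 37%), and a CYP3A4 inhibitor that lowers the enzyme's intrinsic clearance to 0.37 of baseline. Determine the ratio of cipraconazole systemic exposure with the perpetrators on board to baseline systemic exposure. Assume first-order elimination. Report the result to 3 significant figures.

1.35

CYP2C19: 0.26 × 0.37 = 0.0962
CYP3A4: 0.15 × 0.37 = 0.0555
Other: 0.59 (unchanged)
New clearance relative to baseline: 0.0962 + 0.0555 + 0.59 = 0.7417.
Net systemic exposure ratio = 1 / 0.7417 = 1.35.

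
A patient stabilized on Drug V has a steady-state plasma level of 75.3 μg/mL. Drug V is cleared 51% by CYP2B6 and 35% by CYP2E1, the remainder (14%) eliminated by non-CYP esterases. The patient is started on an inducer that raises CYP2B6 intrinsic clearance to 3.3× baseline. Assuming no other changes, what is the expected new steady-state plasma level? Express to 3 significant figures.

The CYP2B6 pathway (51% of clearance) is boosted to 3.3× activity: 0.51 × 3.3 = 1.683.
CYP2E1 (35%) and the residual 14% are unaffected.
CL_new/CL_old = 1.683 + 0.35 + 0.14 = 2.173.
Steady-state plasma level ∝ 1/CL, so new value = 75.3 / 2.173 = 34.7 μg/mL.

34.7 μg/mL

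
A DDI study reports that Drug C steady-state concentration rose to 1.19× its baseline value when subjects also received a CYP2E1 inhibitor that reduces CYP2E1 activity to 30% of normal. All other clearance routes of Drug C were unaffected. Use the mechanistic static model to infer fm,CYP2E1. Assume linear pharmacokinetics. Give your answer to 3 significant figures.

Let fm be the CYP2E1 fraction. New clearance relative to baseline = fm × 0.3 + (1 − fm).
Steady-state concentration ratio = 1 / (new CL fraction), so new CL fraction = 1 / 1.19 = 0.8403.
fm × 0.3 + 1 − fm = 0.8403  ⇒  fm × (0.3 − 1) = −0.1597  ⇒  fm = 0.228.

0.228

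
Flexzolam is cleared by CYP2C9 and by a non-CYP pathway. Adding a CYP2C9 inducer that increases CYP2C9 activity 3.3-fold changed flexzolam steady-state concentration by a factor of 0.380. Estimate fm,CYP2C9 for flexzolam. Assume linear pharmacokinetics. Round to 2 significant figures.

0.71

Call the CYP2C9 fraction fm. After the interaction, CL_new/CL_old = fm × 3.3 + (1 − fm).
Steady-state concentration ratio = 1 / (new CL fraction), so new CL fraction = 1 / 0.380 = 2.632.
fm × 3.3 + 1 − fm = 2.632  ⇒  fm × (3.3 − 1) = 1.632  ⇒  fm = 0.71.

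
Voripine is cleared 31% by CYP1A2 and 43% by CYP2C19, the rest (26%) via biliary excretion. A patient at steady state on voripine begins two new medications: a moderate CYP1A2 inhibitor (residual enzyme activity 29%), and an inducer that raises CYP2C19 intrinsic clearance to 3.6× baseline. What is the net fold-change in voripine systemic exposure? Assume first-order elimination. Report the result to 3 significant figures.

The CYP1A2 pathway (31% of clearance) is reduced to 0.29× activity: 0.31 × 0.29 = 0.0899.
The CYP2C19 pathway (43% of clearance) increases to 3.6× activity: 0.43 × 3.6 = 1.548.
The remaining 26% of clearance is unaffected.
CL_new/CL_old = 0.0899 + 1.548 + 0.26 = 1.8979.
Systemic exposure ∝ 1/CL: fold-change = 1 / 1.8979 = 0.527.

0.527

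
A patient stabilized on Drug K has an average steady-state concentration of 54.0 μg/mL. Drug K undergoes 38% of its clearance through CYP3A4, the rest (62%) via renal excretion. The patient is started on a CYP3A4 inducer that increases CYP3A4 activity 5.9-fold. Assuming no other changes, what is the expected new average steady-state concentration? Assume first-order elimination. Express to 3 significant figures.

The CYP3A4 pathway (38% of clearance) increases to 5.9× activity: 0.38 × 5.9 = 2.242.
The remaining 62% of clearance is unaffected.
CL_new/CL_old = 2.242 + 0.62 = 2.862.
New average steady-state concentration = baseline ÷ relative clearance = 54.0 / 2.862 = 18.9 μg/mL.

18.9 μg/mL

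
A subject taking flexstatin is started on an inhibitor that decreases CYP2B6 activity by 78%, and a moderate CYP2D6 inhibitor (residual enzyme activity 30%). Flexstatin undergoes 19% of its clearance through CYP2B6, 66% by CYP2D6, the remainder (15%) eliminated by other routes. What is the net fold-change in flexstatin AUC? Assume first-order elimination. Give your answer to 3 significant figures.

2.57

The CYP2B6 pathway (19% of clearance) falls to 0.22× activity: 0.19 × 0.22 = 0.0418.
The CYP2D6 pathway (66% of clearance) falls to 0.3× activity: 0.66 × 0.3 = 0.198.
The remaining 15% of clearance is unaffected.
New clearance relative to baseline: 0.0418 + 0.198 + 0.15 = 0.3898.
AUC ∝ 1/CL: fold-change = 1 / 0.3898 = 2.57.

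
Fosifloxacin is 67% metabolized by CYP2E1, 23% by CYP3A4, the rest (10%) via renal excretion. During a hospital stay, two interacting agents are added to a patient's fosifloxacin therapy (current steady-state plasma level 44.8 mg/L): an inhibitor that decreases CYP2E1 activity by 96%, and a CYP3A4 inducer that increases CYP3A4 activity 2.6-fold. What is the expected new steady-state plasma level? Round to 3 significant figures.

61.8 mg/L

The CYP2E1 pathway (67% of clearance) falls to 0.04× activity: 0.67 × 0.04 = 0.0268.
The CYP3A4 pathway (23% of clearance) is boosted to 2.6× activity: 0.23 × 2.6 = 0.598.
The remaining 10% of clearance is unaffected.
Relative clearance = 0.0268 + 0.598 + 0.1 = 0.7248.
Dividing the baseline by the relative clearance: 44.8 / 0.7248 = 61.8 mg/L.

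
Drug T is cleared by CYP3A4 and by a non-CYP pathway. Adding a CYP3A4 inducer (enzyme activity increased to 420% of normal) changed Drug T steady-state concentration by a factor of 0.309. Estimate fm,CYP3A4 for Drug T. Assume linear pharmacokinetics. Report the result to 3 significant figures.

CL'/CL = 1 / 0.309 = 3.236
4.2·fm + (1 − fm) = 3.236
fm = (3.236 − 1) / (4.2 − 1) = 0.699

0.699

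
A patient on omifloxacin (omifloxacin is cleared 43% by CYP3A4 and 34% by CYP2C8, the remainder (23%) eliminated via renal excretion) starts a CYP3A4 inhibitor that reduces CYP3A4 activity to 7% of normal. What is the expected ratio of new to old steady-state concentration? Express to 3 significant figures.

1.67

CYP3A4: 0.43 × 0.07 = 0.0301
CYP2C8: 0.34 (unchanged)
Other: 0.23 (unchanged)
CL_new/CL_old = 0.0301 + 0.34 + 0.23 = 0.6001.
Steady-state concentration ratio = CL_old/CL_new = 1 / 0.6001 = 1.67.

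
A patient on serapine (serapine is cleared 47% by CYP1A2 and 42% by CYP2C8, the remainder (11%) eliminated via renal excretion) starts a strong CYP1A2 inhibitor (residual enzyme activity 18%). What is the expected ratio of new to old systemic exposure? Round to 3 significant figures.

The CYP1A2 pathway (47% of clearance) is reduced to 0.18× activity: 0.47 × 0.18 = 0.0846.
CYP2C8 (42%) and the residual 11% are unaffected.
Relative clearance = 0.0846 + 0.42 + 0.11 = 0.6146.
Systemic exposure ratio = CL_old/CL_new = 1 / 0.6146 = 1.63.

1.63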